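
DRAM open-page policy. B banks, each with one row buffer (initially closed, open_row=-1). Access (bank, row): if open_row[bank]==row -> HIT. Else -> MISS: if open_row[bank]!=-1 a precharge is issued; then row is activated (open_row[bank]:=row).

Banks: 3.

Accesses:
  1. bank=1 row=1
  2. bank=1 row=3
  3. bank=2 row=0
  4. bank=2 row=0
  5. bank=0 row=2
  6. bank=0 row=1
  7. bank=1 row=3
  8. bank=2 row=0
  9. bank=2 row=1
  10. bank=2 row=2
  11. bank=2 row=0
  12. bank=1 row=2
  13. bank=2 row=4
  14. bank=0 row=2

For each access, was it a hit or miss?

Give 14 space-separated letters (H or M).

Acc 1: bank1 row1 -> MISS (open row1); precharges=0
Acc 2: bank1 row3 -> MISS (open row3); precharges=1
Acc 3: bank2 row0 -> MISS (open row0); precharges=1
Acc 4: bank2 row0 -> HIT
Acc 5: bank0 row2 -> MISS (open row2); precharges=1
Acc 6: bank0 row1 -> MISS (open row1); precharges=2
Acc 7: bank1 row3 -> HIT
Acc 8: bank2 row0 -> HIT
Acc 9: bank2 row1 -> MISS (open row1); precharges=3
Acc 10: bank2 row2 -> MISS (open row2); precharges=4
Acc 11: bank2 row0 -> MISS (open row0); precharges=5
Acc 12: bank1 row2 -> MISS (open row2); precharges=6
Acc 13: bank2 row4 -> MISS (open row4); precharges=7
Acc 14: bank0 row2 -> MISS (open row2); precharges=8

Answer: M M M H M M H H M M M M M M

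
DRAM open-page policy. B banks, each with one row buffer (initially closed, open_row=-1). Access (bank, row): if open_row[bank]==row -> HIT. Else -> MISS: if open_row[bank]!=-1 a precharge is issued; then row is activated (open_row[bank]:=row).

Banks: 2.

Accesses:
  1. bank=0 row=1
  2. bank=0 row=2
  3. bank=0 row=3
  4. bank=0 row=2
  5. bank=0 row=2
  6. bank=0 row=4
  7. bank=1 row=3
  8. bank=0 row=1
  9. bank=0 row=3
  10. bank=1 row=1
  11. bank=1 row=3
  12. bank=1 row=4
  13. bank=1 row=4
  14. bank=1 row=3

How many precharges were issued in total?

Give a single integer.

Answer: 10

Derivation:
Acc 1: bank0 row1 -> MISS (open row1); precharges=0
Acc 2: bank0 row2 -> MISS (open row2); precharges=1
Acc 3: bank0 row3 -> MISS (open row3); precharges=2
Acc 4: bank0 row2 -> MISS (open row2); precharges=3
Acc 5: bank0 row2 -> HIT
Acc 6: bank0 row4 -> MISS (open row4); precharges=4
Acc 7: bank1 row3 -> MISS (open row3); precharges=4
Acc 8: bank0 row1 -> MISS (open row1); precharges=5
Acc 9: bank0 row3 -> MISS (open row3); precharges=6
Acc 10: bank1 row1 -> MISS (open row1); precharges=7
Acc 11: bank1 row3 -> MISS (open row3); precharges=8
Acc 12: bank1 row4 -> MISS (open row4); precharges=9
Acc 13: bank1 row4 -> HIT
Acc 14: bank1 row3 -> MISS (open row3); precharges=10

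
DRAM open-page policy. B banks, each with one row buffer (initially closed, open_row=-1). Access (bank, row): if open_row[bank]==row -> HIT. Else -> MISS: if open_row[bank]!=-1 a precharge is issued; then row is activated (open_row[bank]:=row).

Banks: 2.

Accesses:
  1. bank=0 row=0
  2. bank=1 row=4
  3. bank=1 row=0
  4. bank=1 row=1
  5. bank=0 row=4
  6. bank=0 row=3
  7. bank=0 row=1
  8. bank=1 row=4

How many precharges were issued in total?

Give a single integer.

Acc 1: bank0 row0 -> MISS (open row0); precharges=0
Acc 2: bank1 row4 -> MISS (open row4); precharges=0
Acc 3: bank1 row0 -> MISS (open row0); precharges=1
Acc 4: bank1 row1 -> MISS (open row1); precharges=2
Acc 5: bank0 row4 -> MISS (open row4); precharges=3
Acc 6: bank0 row3 -> MISS (open row3); precharges=4
Acc 7: bank0 row1 -> MISS (open row1); precharges=5
Acc 8: bank1 row4 -> MISS (open row4); precharges=6

Answer: 6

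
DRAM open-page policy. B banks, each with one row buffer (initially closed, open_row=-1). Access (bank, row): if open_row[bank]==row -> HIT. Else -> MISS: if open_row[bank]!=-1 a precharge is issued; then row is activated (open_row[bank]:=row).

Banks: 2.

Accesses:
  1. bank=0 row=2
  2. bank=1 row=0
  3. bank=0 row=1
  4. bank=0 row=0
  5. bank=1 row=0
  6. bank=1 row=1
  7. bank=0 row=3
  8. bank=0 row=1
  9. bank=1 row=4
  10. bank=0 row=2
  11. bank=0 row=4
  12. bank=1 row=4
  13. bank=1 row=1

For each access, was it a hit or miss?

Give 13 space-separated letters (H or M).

Answer: M M M M H M M M M M M H M

Derivation:
Acc 1: bank0 row2 -> MISS (open row2); precharges=0
Acc 2: bank1 row0 -> MISS (open row0); precharges=0
Acc 3: bank0 row1 -> MISS (open row1); precharges=1
Acc 4: bank0 row0 -> MISS (open row0); precharges=2
Acc 5: bank1 row0 -> HIT
Acc 6: bank1 row1 -> MISS (open row1); precharges=3
Acc 7: bank0 row3 -> MISS (open row3); precharges=4
Acc 8: bank0 row1 -> MISS (open row1); precharges=5
Acc 9: bank1 row4 -> MISS (open row4); precharges=6
Acc 10: bank0 row2 -> MISS (open row2); precharges=7
Acc 11: bank0 row4 -> MISS (open row4); precharges=8
Acc 12: bank1 row4 -> HIT
Acc 13: bank1 row1 -> MISS (open row1); precharges=9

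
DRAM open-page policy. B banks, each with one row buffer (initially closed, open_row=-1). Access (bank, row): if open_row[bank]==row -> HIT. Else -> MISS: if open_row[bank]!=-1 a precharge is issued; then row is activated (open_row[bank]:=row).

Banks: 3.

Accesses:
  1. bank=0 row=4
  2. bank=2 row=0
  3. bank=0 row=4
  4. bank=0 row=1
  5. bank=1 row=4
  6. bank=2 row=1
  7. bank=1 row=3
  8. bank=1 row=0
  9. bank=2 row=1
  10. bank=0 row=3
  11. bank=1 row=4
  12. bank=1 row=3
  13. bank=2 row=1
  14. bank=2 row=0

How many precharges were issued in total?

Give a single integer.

Acc 1: bank0 row4 -> MISS (open row4); precharges=0
Acc 2: bank2 row0 -> MISS (open row0); precharges=0
Acc 3: bank0 row4 -> HIT
Acc 4: bank0 row1 -> MISS (open row1); precharges=1
Acc 5: bank1 row4 -> MISS (open row4); precharges=1
Acc 6: bank2 row1 -> MISS (open row1); precharges=2
Acc 7: bank1 row3 -> MISS (open row3); precharges=3
Acc 8: bank1 row0 -> MISS (open row0); precharges=4
Acc 9: bank2 row1 -> HIT
Acc 10: bank0 row3 -> MISS (open row3); precharges=5
Acc 11: bank1 row4 -> MISS (open row4); precharges=6
Acc 12: bank1 row3 -> MISS (open row3); precharges=7
Acc 13: bank2 row1 -> HIT
Acc 14: bank2 row0 -> MISS (open row0); precharges=8

Answer: 8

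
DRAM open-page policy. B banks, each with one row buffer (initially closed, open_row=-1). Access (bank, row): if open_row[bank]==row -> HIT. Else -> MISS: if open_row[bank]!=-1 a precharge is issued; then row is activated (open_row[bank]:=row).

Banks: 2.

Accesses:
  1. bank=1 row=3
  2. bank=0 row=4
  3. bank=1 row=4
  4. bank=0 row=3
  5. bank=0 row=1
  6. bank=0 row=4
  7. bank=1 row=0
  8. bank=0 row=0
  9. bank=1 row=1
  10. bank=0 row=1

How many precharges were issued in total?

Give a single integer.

Answer: 8

Derivation:
Acc 1: bank1 row3 -> MISS (open row3); precharges=0
Acc 2: bank0 row4 -> MISS (open row4); precharges=0
Acc 3: bank1 row4 -> MISS (open row4); precharges=1
Acc 4: bank0 row3 -> MISS (open row3); precharges=2
Acc 5: bank0 row1 -> MISS (open row1); precharges=3
Acc 6: bank0 row4 -> MISS (open row4); precharges=4
Acc 7: bank1 row0 -> MISS (open row0); precharges=5
Acc 8: bank0 row0 -> MISS (open row0); precharges=6
Acc 9: bank1 row1 -> MISS (open row1); precharges=7
Acc 10: bank0 row1 -> MISS (open row1); precharges=8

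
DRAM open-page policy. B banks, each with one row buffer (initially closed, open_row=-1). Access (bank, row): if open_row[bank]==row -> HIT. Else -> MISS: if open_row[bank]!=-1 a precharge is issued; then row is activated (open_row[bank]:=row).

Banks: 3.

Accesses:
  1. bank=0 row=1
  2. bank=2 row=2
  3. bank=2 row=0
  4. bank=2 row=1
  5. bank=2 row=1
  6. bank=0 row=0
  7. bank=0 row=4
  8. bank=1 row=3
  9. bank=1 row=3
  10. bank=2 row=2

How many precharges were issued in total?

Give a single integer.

Acc 1: bank0 row1 -> MISS (open row1); precharges=0
Acc 2: bank2 row2 -> MISS (open row2); precharges=0
Acc 3: bank2 row0 -> MISS (open row0); precharges=1
Acc 4: bank2 row1 -> MISS (open row1); precharges=2
Acc 5: bank2 row1 -> HIT
Acc 6: bank0 row0 -> MISS (open row0); precharges=3
Acc 7: bank0 row4 -> MISS (open row4); precharges=4
Acc 8: bank1 row3 -> MISS (open row3); precharges=4
Acc 9: bank1 row3 -> HIT
Acc 10: bank2 row2 -> MISS (open row2); precharges=5

Answer: 5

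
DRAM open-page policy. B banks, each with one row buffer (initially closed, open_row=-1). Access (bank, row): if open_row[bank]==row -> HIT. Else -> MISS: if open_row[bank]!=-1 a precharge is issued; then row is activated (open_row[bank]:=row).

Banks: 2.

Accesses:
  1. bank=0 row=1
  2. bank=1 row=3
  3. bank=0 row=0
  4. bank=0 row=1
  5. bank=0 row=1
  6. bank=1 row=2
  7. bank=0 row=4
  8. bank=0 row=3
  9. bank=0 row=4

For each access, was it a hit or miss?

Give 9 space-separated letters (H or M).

Answer: M M M M H M M M M

Derivation:
Acc 1: bank0 row1 -> MISS (open row1); precharges=0
Acc 2: bank1 row3 -> MISS (open row3); precharges=0
Acc 3: bank0 row0 -> MISS (open row0); precharges=1
Acc 4: bank0 row1 -> MISS (open row1); precharges=2
Acc 5: bank0 row1 -> HIT
Acc 6: bank1 row2 -> MISS (open row2); precharges=3
Acc 7: bank0 row4 -> MISS (open row4); precharges=4
Acc 8: bank0 row3 -> MISS (open row3); precharges=5
Acc 9: bank0 row4 -> MISS (open row4); precharges=6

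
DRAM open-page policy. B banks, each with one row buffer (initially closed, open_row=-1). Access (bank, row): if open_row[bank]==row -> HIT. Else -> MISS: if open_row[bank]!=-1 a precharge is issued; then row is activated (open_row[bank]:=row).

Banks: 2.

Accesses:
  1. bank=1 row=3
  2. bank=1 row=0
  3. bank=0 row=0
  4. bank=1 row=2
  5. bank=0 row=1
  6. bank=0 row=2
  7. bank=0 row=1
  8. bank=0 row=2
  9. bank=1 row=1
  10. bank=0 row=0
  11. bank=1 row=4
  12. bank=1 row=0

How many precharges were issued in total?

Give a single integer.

Acc 1: bank1 row3 -> MISS (open row3); precharges=0
Acc 2: bank1 row0 -> MISS (open row0); precharges=1
Acc 3: bank0 row0 -> MISS (open row0); precharges=1
Acc 4: bank1 row2 -> MISS (open row2); precharges=2
Acc 5: bank0 row1 -> MISS (open row1); precharges=3
Acc 6: bank0 row2 -> MISS (open row2); precharges=4
Acc 7: bank0 row1 -> MISS (open row1); precharges=5
Acc 8: bank0 row2 -> MISS (open row2); precharges=6
Acc 9: bank1 row1 -> MISS (open row1); precharges=7
Acc 10: bank0 row0 -> MISS (open row0); precharges=8
Acc 11: bank1 row4 -> MISS (open row4); precharges=9
Acc 12: bank1 row0 -> MISS (open row0); precharges=10

Answer: 10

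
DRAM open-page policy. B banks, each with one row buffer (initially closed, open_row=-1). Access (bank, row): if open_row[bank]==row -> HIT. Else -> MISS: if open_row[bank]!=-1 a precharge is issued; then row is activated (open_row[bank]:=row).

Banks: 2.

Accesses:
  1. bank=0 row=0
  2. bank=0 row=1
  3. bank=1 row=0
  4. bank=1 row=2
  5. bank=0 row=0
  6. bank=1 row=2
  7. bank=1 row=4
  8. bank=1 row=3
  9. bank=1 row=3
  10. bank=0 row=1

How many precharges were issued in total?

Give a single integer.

Answer: 6

Derivation:
Acc 1: bank0 row0 -> MISS (open row0); precharges=0
Acc 2: bank0 row1 -> MISS (open row1); precharges=1
Acc 3: bank1 row0 -> MISS (open row0); precharges=1
Acc 4: bank1 row2 -> MISS (open row2); precharges=2
Acc 5: bank0 row0 -> MISS (open row0); precharges=3
Acc 6: bank1 row2 -> HIT
Acc 7: bank1 row4 -> MISS (open row4); precharges=4
Acc 8: bank1 row3 -> MISS (open row3); precharges=5
Acc 9: bank1 row3 -> HIT
Acc 10: bank0 row1 -> MISS (open row1); precharges=6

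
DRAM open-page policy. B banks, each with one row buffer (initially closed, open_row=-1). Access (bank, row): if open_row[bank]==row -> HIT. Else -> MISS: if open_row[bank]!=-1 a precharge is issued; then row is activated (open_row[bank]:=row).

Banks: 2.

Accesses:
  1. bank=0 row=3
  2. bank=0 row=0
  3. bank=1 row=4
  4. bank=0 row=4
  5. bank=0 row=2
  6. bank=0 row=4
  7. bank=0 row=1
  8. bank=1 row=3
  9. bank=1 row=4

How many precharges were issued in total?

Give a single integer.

Answer: 7

Derivation:
Acc 1: bank0 row3 -> MISS (open row3); precharges=0
Acc 2: bank0 row0 -> MISS (open row0); precharges=1
Acc 3: bank1 row4 -> MISS (open row4); precharges=1
Acc 4: bank0 row4 -> MISS (open row4); precharges=2
Acc 5: bank0 row2 -> MISS (open row2); precharges=3
Acc 6: bank0 row4 -> MISS (open row4); precharges=4
Acc 7: bank0 row1 -> MISS (open row1); precharges=5
Acc 8: bank1 row3 -> MISS (open row3); precharges=6
Acc 9: bank1 row4 -> MISS (open row4); precharges=7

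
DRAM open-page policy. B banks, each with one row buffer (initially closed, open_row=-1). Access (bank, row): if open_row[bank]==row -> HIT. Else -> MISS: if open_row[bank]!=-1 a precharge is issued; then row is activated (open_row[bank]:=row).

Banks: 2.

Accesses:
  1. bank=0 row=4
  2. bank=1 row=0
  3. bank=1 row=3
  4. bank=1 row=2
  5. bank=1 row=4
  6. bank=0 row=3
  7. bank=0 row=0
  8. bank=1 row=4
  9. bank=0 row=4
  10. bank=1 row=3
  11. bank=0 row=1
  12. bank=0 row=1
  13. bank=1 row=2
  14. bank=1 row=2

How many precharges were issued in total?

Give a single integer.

Acc 1: bank0 row4 -> MISS (open row4); precharges=0
Acc 2: bank1 row0 -> MISS (open row0); precharges=0
Acc 3: bank1 row3 -> MISS (open row3); precharges=1
Acc 4: bank1 row2 -> MISS (open row2); precharges=2
Acc 5: bank1 row4 -> MISS (open row4); precharges=3
Acc 6: bank0 row3 -> MISS (open row3); precharges=4
Acc 7: bank0 row0 -> MISS (open row0); precharges=5
Acc 8: bank1 row4 -> HIT
Acc 9: bank0 row4 -> MISS (open row4); precharges=6
Acc 10: bank1 row3 -> MISS (open row3); precharges=7
Acc 11: bank0 row1 -> MISS (open row1); precharges=8
Acc 12: bank0 row1 -> HIT
Acc 13: bank1 row2 -> MISS (open row2); precharges=9
Acc 14: bank1 row2 -> HIT

Answer: 9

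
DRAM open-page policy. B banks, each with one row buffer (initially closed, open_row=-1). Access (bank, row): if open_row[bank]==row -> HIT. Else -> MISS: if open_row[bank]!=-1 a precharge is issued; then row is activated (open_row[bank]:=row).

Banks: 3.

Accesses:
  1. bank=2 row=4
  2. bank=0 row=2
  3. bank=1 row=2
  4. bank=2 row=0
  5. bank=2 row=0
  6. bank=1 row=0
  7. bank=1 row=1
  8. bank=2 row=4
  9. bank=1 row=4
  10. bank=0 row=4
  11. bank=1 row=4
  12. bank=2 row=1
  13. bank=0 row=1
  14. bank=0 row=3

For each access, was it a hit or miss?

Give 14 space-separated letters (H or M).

Acc 1: bank2 row4 -> MISS (open row4); precharges=0
Acc 2: bank0 row2 -> MISS (open row2); precharges=0
Acc 3: bank1 row2 -> MISS (open row2); precharges=0
Acc 4: bank2 row0 -> MISS (open row0); precharges=1
Acc 5: bank2 row0 -> HIT
Acc 6: bank1 row0 -> MISS (open row0); precharges=2
Acc 7: bank1 row1 -> MISS (open row1); precharges=3
Acc 8: bank2 row4 -> MISS (open row4); precharges=4
Acc 9: bank1 row4 -> MISS (open row4); precharges=5
Acc 10: bank0 row4 -> MISS (open row4); precharges=6
Acc 11: bank1 row4 -> HIT
Acc 12: bank2 row1 -> MISS (open row1); precharges=7
Acc 13: bank0 row1 -> MISS (open row1); precharges=8
Acc 14: bank0 row3 -> MISS (open row3); precharges=9

Answer: M M M M H M M M M M H M M M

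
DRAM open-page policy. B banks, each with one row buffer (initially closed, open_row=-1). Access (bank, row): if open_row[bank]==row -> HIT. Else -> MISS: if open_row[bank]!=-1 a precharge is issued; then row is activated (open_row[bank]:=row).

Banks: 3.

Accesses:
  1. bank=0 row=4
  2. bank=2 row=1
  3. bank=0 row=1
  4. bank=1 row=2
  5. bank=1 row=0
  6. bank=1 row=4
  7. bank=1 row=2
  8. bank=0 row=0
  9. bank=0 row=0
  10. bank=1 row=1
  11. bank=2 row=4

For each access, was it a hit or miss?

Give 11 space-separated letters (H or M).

Answer: M M M M M M M M H M M

Derivation:
Acc 1: bank0 row4 -> MISS (open row4); precharges=0
Acc 2: bank2 row1 -> MISS (open row1); precharges=0
Acc 3: bank0 row1 -> MISS (open row1); precharges=1
Acc 4: bank1 row2 -> MISS (open row2); precharges=1
Acc 5: bank1 row0 -> MISS (open row0); precharges=2
Acc 6: bank1 row4 -> MISS (open row4); precharges=3
Acc 7: bank1 row2 -> MISS (open row2); precharges=4
Acc 8: bank0 row0 -> MISS (open row0); precharges=5
Acc 9: bank0 row0 -> HIT
Acc 10: bank1 row1 -> MISS (open row1); precharges=6
Acc 11: bank2 row4 -> MISS (open row4); precharges=7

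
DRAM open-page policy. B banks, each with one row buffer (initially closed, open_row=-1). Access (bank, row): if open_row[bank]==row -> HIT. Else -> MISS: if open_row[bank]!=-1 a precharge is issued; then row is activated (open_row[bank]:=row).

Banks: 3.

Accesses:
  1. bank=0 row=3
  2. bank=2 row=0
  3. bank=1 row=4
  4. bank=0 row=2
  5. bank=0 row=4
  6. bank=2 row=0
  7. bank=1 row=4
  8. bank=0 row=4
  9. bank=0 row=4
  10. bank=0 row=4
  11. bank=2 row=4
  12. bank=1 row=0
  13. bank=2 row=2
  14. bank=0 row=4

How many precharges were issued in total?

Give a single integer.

Answer: 5

Derivation:
Acc 1: bank0 row3 -> MISS (open row3); precharges=0
Acc 2: bank2 row0 -> MISS (open row0); precharges=0
Acc 3: bank1 row4 -> MISS (open row4); precharges=0
Acc 4: bank0 row2 -> MISS (open row2); precharges=1
Acc 5: bank0 row4 -> MISS (open row4); precharges=2
Acc 6: bank2 row0 -> HIT
Acc 7: bank1 row4 -> HIT
Acc 8: bank0 row4 -> HIT
Acc 9: bank0 row4 -> HIT
Acc 10: bank0 row4 -> HIT
Acc 11: bank2 row4 -> MISS (open row4); precharges=3
Acc 12: bank1 row0 -> MISS (open row0); precharges=4
Acc 13: bank2 row2 -> MISS (open row2); precharges=5
Acc 14: bank0 row4 -> HIT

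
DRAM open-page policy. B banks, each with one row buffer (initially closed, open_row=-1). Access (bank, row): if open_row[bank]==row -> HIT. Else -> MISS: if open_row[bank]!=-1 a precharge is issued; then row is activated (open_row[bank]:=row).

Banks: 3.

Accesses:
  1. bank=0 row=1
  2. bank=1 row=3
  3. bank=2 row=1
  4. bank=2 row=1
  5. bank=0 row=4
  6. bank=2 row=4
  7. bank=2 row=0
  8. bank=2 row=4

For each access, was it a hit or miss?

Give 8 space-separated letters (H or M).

Acc 1: bank0 row1 -> MISS (open row1); precharges=0
Acc 2: bank1 row3 -> MISS (open row3); precharges=0
Acc 3: bank2 row1 -> MISS (open row1); precharges=0
Acc 4: bank2 row1 -> HIT
Acc 5: bank0 row4 -> MISS (open row4); precharges=1
Acc 6: bank2 row4 -> MISS (open row4); precharges=2
Acc 7: bank2 row0 -> MISS (open row0); precharges=3
Acc 8: bank2 row4 -> MISS (open row4); precharges=4

Answer: M M M H M M M M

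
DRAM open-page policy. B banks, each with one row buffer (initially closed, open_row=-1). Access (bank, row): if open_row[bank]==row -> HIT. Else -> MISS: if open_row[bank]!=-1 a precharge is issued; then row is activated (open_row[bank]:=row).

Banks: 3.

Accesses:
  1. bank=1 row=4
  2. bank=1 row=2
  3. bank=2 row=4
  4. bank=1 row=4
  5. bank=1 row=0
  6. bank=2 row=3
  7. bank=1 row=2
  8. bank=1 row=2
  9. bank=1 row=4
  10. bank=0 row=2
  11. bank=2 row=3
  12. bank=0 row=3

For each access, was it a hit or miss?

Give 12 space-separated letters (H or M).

Answer: M M M M M M M H M M H M

Derivation:
Acc 1: bank1 row4 -> MISS (open row4); precharges=0
Acc 2: bank1 row2 -> MISS (open row2); precharges=1
Acc 3: bank2 row4 -> MISS (open row4); precharges=1
Acc 4: bank1 row4 -> MISS (open row4); precharges=2
Acc 5: bank1 row0 -> MISS (open row0); precharges=3
Acc 6: bank2 row3 -> MISS (open row3); precharges=4
Acc 7: bank1 row2 -> MISS (open row2); precharges=5
Acc 8: bank1 row2 -> HIT
Acc 9: bank1 row4 -> MISS (open row4); precharges=6
Acc 10: bank0 row2 -> MISS (open row2); precharges=6
Acc 11: bank2 row3 -> HIT
Acc 12: bank0 row3 -> MISS (open row3); precharges=7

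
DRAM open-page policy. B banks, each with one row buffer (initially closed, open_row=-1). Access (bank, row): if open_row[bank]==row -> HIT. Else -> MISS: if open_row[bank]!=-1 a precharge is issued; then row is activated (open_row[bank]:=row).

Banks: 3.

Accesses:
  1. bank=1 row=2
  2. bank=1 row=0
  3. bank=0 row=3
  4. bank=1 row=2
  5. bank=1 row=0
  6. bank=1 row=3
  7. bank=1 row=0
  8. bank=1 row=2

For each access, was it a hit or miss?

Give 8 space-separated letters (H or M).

Acc 1: bank1 row2 -> MISS (open row2); precharges=0
Acc 2: bank1 row0 -> MISS (open row0); precharges=1
Acc 3: bank0 row3 -> MISS (open row3); precharges=1
Acc 4: bank1 row2 -> MISS (open row2); precharges=2
Acc 5: bank1 row0 -> MISS (open row0); precharges=3
Acc 6: bank1 row3 -> MISS (open row3); precharges=4
Acc 7: bank1 row0 -> MISS (open row0); precharges=5
Acc 8: bank1 row2 -> MISS (open row2); precharges=6

Answer: M M M M M M M M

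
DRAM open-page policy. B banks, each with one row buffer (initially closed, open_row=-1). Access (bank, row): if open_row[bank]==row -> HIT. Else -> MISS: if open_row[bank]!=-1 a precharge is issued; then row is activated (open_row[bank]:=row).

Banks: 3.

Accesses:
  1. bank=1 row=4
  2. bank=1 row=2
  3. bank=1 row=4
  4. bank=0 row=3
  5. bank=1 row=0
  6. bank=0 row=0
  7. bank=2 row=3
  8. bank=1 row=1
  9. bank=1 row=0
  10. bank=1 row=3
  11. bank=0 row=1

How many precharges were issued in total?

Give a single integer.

Answer: 8

Derivation:
Acc 1: bank1 row4 -> MISS (open row4); precharges=0
Acc 2: bank1 row2 -> MISS (open row2); precharges=1
Acc 3: bank1 row4 -> MISS (open row4); precharges=2
Acc 4: bank0 row3 -> MISS (open row3); precharges=2
Acc 5: bank1 row0 -> MISS (open row0); precharges=3
Acc 6: bank0 row0 -> MISS (open row0); precharges=4
Acc 7: bank2 row3 -> MISS (open row3); precharges=4
Acc 8: bank1 row1 -> MISS (open row1); precharges=5
Acc 9: bank1 row0 -> MISS (open row0); precharges=6
Acc 10: bank1 row3 -> MISS (open row3); precharges=7
Acc 11: bank0 row1 -> MISS (open row1); precharges=8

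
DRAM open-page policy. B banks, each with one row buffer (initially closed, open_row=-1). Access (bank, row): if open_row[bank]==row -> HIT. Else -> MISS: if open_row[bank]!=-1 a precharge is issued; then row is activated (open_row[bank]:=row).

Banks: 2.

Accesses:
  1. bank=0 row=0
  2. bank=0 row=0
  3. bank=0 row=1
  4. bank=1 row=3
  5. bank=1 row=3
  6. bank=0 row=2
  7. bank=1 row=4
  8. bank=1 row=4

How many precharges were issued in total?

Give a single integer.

Answer: 3

Derivation:
Acc 1: bank0 row0 -> MISS (open row0); precharges=0
Acc 2: bank0 row0 -> HIT
Acc 3: bank0 row1 -> MISS (open row1); precharges=1
Acc 4: bank1 row3 -> MISS (open row3); precharges=1
Acc 5: bank1 row3 -> HIT
Acc 6: bank0 row2 -> MISS (open row2); precharges=2
Acc 7: bank1 row4 -> MISS (open row4); precharges=3
Acc 8: bank1 row4 -> HIT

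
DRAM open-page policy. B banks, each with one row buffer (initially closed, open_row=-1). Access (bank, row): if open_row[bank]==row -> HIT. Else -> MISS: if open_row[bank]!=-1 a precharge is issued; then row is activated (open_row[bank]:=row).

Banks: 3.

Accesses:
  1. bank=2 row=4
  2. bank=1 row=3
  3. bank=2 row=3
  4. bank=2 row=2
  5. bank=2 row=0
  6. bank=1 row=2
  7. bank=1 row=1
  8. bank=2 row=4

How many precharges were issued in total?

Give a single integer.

Acc 1: bank2 row4 -> MISS (open row4); precharges=0
Acc 2: bank1 row3 -> MISS (open row3); precharges=0
Acc 3: bank2 row3 -> MISS (open row3); precharges=1
Acc 4: bank2 row2 -> MISS (open row2); precharges=2
Acc 5: bank2 row0 -> MISS (open row0); precharges=3
Acc 6: bank1 row2 -> MISS (open row2); precharges=4
Acc 7: bank1 row1 -> MISS (open row1); precharges=5
Acc 8: bank2 row4 -> MISS (open row4); precharges=6

Answer: 6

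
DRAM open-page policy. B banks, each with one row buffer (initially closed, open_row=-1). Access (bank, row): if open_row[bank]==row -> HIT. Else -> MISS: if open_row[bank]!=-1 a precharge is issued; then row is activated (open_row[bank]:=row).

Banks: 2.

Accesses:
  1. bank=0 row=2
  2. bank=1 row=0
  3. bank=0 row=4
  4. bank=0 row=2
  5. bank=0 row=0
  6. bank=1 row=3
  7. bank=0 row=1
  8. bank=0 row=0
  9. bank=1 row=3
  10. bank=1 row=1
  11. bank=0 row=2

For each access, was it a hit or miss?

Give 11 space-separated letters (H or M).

Acc 1: bank0 row2 -> MISS (open row2); precharges=0
Acc 2: bank1 row0 -> MISS (open row0); precharges=0
Acc 3: bank0 row4 -> MISS (open row4); precharges=1
Acc 4: bank0 row2 -> MISS (open row2); precharges=2
Acc 5: bank0 row0 -> MISS (open row0); precharges=3
Acc 6: bank1 row3 -> MISS (open row3); precharges=4
Acc 7: bank0 row1 -> MISS (open row1); precharges=5
Acc 8: bank0 row0 -> MISS (open row0); precharges=6
Acc 9: bank1 row3 -> HIT
Acc 10: bank1 row1 -> MISS (open row1); precharges=7
Acc 11: bank0 row2 -> MISS (open row2); precharges=8

Answer: M M M M M M M M H M M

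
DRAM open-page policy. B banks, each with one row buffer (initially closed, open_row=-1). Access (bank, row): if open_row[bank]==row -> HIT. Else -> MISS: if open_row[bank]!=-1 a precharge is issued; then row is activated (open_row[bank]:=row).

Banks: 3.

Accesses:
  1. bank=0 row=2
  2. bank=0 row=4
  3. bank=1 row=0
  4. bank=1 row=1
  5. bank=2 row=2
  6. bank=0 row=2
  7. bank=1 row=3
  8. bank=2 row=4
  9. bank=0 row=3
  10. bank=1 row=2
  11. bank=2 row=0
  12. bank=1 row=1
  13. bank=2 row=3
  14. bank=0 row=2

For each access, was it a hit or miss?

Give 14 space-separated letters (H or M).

Answer: M M M M M M M M M M M M M M

Derivation:
Acc 1: bank0 row2 -> MISS (open row2); precharges=0
Acc 2: bank0 row4 -> MISS (open row4); precharges=1
Acc 3: bank1 row0 -> MISS (open row0); precharges=1
Acc 4: bank1 row1 -> MISS (open row1); precharges=2
Acc 5: bank2 row2 -> MISS (open row2); precharges=2
Acc 6: bank0 row2 -> MISS (open row2); precharges=3
Acc 7: bank1 row3 -> MISS (open row3); precharges=4
Acc 8: bank2 row4 -> MISS (open row4); precharges=5
Acc 9: bank0 row3 -> MISS (open row3); precharges=6
Acc 10: bank1 row2 -> MISS (open row2); precharges=7
Acc 11: bank2 row0 -> MISS (open row0); precharges=8
Acc 12: bank1 row1 -> MISS (open row1); precharges=9
Acc 13: bank2 row3 -> MISS (open row3); precharges=10
Acc 14: bank0 row2 -> MISS (open row2); precharges=11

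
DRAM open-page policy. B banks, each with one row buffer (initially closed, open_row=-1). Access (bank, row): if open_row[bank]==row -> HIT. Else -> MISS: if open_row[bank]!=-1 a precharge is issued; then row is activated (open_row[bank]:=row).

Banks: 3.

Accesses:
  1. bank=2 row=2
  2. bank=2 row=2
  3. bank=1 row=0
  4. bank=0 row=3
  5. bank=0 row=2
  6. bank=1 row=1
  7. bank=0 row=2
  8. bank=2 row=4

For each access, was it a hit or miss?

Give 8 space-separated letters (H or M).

Answer: M H M M M M H M

Derivation:
Acc 1: bank2 row2 -> MISS (open row2); precharges=0
Acc 2: bank2 row2 -> HIT
Acc 3: bank1 row0 -> MISS (open row0); precharges=0
Acc 4: bank0 row3 -> MISS (open row3); precharges=0
Acc 5: bank0 row2 -> MISS (open row2); precharges=1
Acc 6: bank1 row1 -> MISS (open row1); precharges=2
Acc 7: bank0 row2 -> HIT
Acc 8: bank2 row4 -> MISS (open row4); precharges=3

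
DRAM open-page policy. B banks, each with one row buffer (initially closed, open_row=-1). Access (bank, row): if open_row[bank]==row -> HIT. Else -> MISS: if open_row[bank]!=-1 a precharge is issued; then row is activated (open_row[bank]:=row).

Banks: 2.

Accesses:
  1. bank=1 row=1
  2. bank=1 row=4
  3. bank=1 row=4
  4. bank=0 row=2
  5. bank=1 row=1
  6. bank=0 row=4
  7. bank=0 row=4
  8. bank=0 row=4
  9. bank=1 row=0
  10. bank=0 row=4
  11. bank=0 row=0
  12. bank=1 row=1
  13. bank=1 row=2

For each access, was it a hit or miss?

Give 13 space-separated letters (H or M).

Acc 1: bank1 row1 -> MISS (open row1); precharges=0
Acc 2: bank1 row4 -> MISS (open row4); precharges=1
Acc 3: bank1 row4 -> HIT
Acc 4: bank0 row2 -> MISS (open row2); precharges=1
Acc 5: bank1 row1 -> MISS (open row1); precharges=2
Acc 6: bank0 row4 -> MISS (open row4); precharges=3
Acc 7: bank0 row4 -> HIT
Acc 8: bank0 row4 -> HIT
Acc 9: bank1 row0 -> MISS (open row0); precharges=4
Acc 10: bank0 row4 -> HIT
Acc 11: bank0 row0 -> MISS (open row0); precharges=5
Acc 12: bank1 row1 -> MISS (open row1); precharges=6
Acc 13: bank1 row2 -> MISS (open row2); precharges=7

Answer: M M H M M M H H M H M M M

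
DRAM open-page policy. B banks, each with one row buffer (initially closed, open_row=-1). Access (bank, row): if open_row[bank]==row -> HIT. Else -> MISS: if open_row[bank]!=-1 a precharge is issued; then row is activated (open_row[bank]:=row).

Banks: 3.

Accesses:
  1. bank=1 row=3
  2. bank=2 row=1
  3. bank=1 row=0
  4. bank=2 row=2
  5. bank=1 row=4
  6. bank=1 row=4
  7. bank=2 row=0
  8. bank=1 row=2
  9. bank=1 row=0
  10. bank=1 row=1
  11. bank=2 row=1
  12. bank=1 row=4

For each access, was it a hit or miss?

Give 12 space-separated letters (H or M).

Answer: M M M M M H M M M M M M

Derivation:
Acc 1: bank1 row3 -> MISS (open row3); precharges=0
Acc 2: bank2 row1 -> MISS (open row1); precharges=0
Acc 3: bank1 row0 -> MISS (open row0); precharges=1
Acc 4: bank2 row2 -> MISS (open row2); precharges=2
Acc 5: bank1 row4 -> MISS (open row4); precharges=3
Acc 6: bank1 row4 -> HIT
Acc 7: bank2 row0 -> MISS (open row0); precharges=4
Acc 8: bank1 row2 -> MISS (open row2); precharges=5
Acc 9: bank1 row0 -> MISS (open row0); precharges=6
Acc 10: bank1 row1 -> MISS (open row1); precharges=7
Acc 11: bank2 row1 -> MISS (open row1); precharges=8
Acc 12: bank1 row4 -> MISS (open row4); precharges=9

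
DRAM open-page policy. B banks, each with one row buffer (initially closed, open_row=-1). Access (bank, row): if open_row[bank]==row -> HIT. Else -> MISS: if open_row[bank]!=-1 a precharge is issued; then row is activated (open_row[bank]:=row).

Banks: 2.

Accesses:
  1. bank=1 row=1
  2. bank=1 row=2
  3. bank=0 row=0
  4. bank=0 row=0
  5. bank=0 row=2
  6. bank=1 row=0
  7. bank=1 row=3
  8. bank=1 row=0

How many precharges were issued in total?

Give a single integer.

Answer: 5

Derivation:
Acc 1: bank1 row1 -> MISS (open row1); precharges=0
Acc 2: bank1 row2 -> MISS (open row2); precharges=1
Acc 3: bank0 row0 -> MISS (open row0); precharges=1
Acc 4: bank0 row0 -> HIT
Acc 5: bank0 row2 -> MISS (open row2); precharges=2
Acc 6: bank1 row0 -> MISS (open row0); precharges=3
Acc 7: bank1 row3 -> MISS (open row3); precharges=4
Acc 8: bank1 row0 -> MISS (open row0); precharges=5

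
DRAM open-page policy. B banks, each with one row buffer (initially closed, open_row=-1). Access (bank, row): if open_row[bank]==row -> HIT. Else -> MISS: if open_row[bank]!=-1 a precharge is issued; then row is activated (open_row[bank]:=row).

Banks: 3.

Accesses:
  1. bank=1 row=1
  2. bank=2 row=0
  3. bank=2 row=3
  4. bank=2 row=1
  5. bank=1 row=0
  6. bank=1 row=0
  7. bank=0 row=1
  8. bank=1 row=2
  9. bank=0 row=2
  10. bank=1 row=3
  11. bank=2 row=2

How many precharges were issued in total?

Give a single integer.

Answer: 7

Derivation:
Acc 1: bank1 row1 -> MISS (open row1); precharges=0
Acc 2: bank2 row0 -> MISS (open row0); precharges=0
Acc 3: bank2 row3 -> MISS (open row3); precharges=1
Acc 4: bank2 row1 -> MISS (open row1); precharges=2
Acc 5: bank1 row0 -> MISS (open row0); precharges=3
Acc 6: bank1 row0 -> HIT
Acc 7: bank0 row1 -> MISS (open row1); precharges=3
Acc 8: bank1 row2 -> MISS (open row2); precharges=4
Acc 9: bank0 row2 -> MISS (open row2); precharges=5
Acc 10: bank1 row3 -> MISS (open row3); precharges=6
Acc 11: bank2 row2 -> MISS (open row2); precharges=7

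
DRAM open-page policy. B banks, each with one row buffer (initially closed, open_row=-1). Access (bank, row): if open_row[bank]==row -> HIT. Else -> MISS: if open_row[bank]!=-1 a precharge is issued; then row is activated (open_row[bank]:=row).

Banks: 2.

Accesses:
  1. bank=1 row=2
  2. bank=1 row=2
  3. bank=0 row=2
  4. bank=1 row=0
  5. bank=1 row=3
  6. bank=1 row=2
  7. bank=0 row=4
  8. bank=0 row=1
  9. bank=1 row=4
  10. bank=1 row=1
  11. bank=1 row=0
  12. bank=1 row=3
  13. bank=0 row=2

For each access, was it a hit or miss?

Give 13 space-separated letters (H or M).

Answer: M H M M M M M M M M M M M

Derivation:
Acc 1: bank1 row2 -> MISS (open row2); precharges=0
Acc 2: bank1 row2 -> HIT
Acc 3: bank0 row2 -> MISS (open row2); precharges=0
Acc 4: bank1 row0 -> MISS (open row0); precharges=1
Acc 5: bank1 row3 -> MISS (open row3); precharges=2
Acc 6: bank1 row2 -> MISS (open row2); precharges=3
Acc 7: bank0 row4 -> MISS (open row4); precharges=4
Acc 8: bank0 row1 -> MISS (open row1); precharges=5
Acc 9: bank1 row4 -> MISS (open row4); precharges=6
Acc 10: bank1 row1 -> MISS (open row1); precharges=7
Acc 11: bank1 row0 -> MISS (open row0); precharges=8
Acc 12: bank1 row3 -> MISS (open row3); precharges=9
Acc 13: bank0 row2 -> MISS (open row2); precharges=10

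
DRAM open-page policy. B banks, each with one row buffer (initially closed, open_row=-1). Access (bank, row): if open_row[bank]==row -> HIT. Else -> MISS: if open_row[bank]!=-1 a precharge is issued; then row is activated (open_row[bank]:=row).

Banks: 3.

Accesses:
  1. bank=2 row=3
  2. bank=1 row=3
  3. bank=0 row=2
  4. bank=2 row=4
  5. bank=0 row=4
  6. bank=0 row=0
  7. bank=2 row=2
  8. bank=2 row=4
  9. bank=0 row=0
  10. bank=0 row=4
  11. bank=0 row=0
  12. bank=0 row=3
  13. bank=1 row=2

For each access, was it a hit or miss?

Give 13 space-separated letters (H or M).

Answer: M M M M M M M M H M M M M

Derivation:
Acc 1: bank2 row3 -> MISS (open row3); precharges=0
Acc 2: bank1 row3 -> MISS (open row3); precharges=0
Acc 3: bank0 row2 -> MISS (open row2); precharges=0
Acc 4: bank2 row4 -> MISS (open row4); precharges=1
Acc 5: bank0 row4 -> MISS (open row4); precharges=2
Acc 6: bank0 row0 -> MISS (open row0); precharges=3
Acc 7: bank2 row2 -> MISS (open row2); precharges=4
Acc 8: bank2 row4 -> MISS (open row4); precharges=5
Acc 9: bank0 row0 -> HIT
Acc 10: bank0 row4 -> MISS (open row4); precharges=6
Acc 11: bank0 row0 -> MISS (open row0); precharges=7
Acc 12: bank0 row3 -> MISS (open row3); precharges=8
Acc 13: bank1 row2 -> MISS (open row2); precharges=9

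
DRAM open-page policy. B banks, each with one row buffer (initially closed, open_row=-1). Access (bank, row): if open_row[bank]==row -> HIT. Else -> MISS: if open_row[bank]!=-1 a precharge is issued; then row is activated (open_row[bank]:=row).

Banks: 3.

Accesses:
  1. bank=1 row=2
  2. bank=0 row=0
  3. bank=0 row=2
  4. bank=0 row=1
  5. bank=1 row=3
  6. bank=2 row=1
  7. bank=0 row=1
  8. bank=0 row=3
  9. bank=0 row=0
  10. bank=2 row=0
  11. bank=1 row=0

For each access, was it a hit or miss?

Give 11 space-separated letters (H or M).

Acc 1: bank1 row2 -> MISS (open row2); precharges=0
Acc 2: bank0 row0 -> MISS (open row0); precharges=0
Acc 3: bank0 row2 -> MISS (open row2); precharges=1
Acc 4: bank0 row1 -> MISS (open row1); precharges=2
Acc 5: bank1 row3 -> MISS (open row3); precharges=3
Acc 6: bank2 row1 -> MISS (open row1); precharges=3
Acc 7: bank0 row1 -> HIT
Acc 8: bank0 row3 -> MISS (open row3); precharges=4
Acc 9: bank0 row0 -> MISS (open row0); precharges=5
Acc 10: bank2 row0 -> MISS (open row0); precharges=6
Acc 11: bank1 row0 -> MISS (open row0); precharges=7

Answer: M M M M M M H M M M M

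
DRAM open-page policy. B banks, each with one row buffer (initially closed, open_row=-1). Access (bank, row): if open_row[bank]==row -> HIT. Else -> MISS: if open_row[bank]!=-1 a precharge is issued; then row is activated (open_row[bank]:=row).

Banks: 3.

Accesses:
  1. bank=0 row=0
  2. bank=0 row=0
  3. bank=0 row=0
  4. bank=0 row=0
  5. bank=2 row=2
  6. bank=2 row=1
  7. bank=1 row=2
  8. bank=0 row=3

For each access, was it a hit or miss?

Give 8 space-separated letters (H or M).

Acc 1: bank0 row0 -> MISS (open row0); precharges=0
Acc 2: bank0 row0 -> HIT
Acc 3: bank0 row0 -> HIT
Acc 4: bank0 row0 -> HIT
Acc 5: bank2 row2 -> MISS (open row2); precharges=0
Acc 6: bank2 row1 -> MISS (open row1); precharges=1
Acc 7: bank1 row2 -> MISS (open row2); precharges=1
Acc 8: bank0 row3 -> MISS (open row3); precharges=2

Answer: M H H H M M M M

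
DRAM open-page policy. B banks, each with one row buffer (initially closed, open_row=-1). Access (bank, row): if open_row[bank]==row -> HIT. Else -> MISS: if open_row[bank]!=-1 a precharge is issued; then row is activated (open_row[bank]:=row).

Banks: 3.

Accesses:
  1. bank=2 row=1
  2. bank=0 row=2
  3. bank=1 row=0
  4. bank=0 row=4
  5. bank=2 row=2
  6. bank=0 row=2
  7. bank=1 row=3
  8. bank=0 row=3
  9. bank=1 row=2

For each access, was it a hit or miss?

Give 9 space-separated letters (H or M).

Acc 1: bank2 row1 -> MISS (open row1); precharges=0
Acc 2: bank0 row2 -> MISS (open row2); precharges=0
Acc 3: bank1 row0 -> MISS (open row0); precharges=0
Acc 4: bank0 row4 -> MISS (open row4); precharges=1
Acc 5: bank2 row2 -> MISS (open row2); precharges=2
Acc 6: bank0 row2 -> MISS (open row2); precharges=3
Acc 7: bank1 row3 -> MISS (open row3); precharges=4
Acc 8: bank0 row3 -> MISS (open row3); precharges=5
Acc 9: bank1 row2 -> MISS (open row2); precharges=6

Answer: M M M M M M M M M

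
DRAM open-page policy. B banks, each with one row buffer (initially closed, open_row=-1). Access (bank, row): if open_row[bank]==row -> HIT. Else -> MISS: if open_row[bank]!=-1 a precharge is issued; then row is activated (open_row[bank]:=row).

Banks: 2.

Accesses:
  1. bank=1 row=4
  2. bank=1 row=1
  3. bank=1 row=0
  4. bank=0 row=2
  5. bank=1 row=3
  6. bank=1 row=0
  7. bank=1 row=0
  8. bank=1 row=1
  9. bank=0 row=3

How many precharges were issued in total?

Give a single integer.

Acc 1: bank1 row4 -> MISS (open row4); precharges=0
Acc 2: bank1 row1 -> MISS (open row1); precharges=1
Acc 3: bank1 row0 -> MISS (open row0); precharges=2
Acc 4: bank0 row2 -> MISS (open row2); precharges=2
Acc 5: bank1 row3 -> MISS (open row3); precharges=3
Acc 6: bank1 row0 -> MISS (open row0); precharges=4
Acc 7: bank1 row0 -> HIT
Acc 8: bank1 row1 -> MISS (open row1); precharges=5
Acc 9: bank0 row3 -> MISS (open row3); precharges=6

Answer: 6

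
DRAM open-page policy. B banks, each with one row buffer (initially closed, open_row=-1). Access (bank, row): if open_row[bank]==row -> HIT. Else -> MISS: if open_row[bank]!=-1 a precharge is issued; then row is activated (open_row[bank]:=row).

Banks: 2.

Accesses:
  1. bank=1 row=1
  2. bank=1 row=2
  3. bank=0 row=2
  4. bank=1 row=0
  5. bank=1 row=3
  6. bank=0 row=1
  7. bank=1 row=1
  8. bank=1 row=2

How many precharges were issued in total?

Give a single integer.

Acc 1: bank1 row1 -> MISS (open row1); precharges=0
Acc 2: bank1 row2 -> MISS (open row2); precharges=1
Acc 3: bank0 row2 -> MISS (open row2); precharges=1
Acc 4: bank1 row0 -> MISS (open row0); precharges=2
Acc 5: bank1 row3 -> MISS (open row3); precharges=3
Acc 6: bank0 row1 -> MISS (open row1); precharges=4
Acc 7: bank1 row1 -> MISS (open row1); precharges=5
Acc 8: bank1 row2 -> MISS (open row2); precharges=6

Answer: 6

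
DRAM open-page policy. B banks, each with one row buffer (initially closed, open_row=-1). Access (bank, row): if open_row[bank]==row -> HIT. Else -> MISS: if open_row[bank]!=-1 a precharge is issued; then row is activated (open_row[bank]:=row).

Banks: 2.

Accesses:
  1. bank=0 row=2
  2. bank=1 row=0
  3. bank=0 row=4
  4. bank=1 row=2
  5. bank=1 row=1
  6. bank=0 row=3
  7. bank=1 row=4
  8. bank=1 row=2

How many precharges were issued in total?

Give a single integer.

Acc 1: bank0 row2 -> MISS (open row2); precharges=0
Acc 2: bank1 row0 -> MISS (open row0); precharges=0
Acc 3: bank0 row4 -> MISS (open row4); precharges=1
Acc 4: bank1 row2 -> MISS (open row2); precharges=2
Acc 5: bank1 row1 -> MISS (open row1); precharges=3
Acc 6: bank0 row3 -> MISS (open row3); precharges=4
Acc 7: bank1 row4 -> MISS (open row4); precharges=5
Acc 8: bank1 row2 -> MISS (open row2); precharges=6

Answer: 6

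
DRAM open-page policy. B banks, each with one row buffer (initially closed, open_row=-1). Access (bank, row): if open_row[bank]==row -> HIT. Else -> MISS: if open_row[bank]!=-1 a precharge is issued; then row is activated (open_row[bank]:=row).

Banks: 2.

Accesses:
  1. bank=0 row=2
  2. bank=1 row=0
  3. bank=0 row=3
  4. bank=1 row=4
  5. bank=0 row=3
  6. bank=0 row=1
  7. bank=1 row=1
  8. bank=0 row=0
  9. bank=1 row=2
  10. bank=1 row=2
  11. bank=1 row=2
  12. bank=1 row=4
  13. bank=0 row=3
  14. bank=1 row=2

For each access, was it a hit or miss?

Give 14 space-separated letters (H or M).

Acc 1: bank0 row2 -> MISS (open row2); precharges=0
Acc 2: bank1 row0 -> MISS (open row0); precharges=0
Acc 3: bank0 row3 -> MISS (open row3); precharges=1
Acc 4: bank1 row4 -> MISS (open row4); precharges=2
Acc 5: bank0 row3 -> HIT
Acc 6: bank0 row1 -> MISS (open row1); precharges=3
Acc 7: bank1 row1 -> MISS (open row1); precharges=4
Acc 8: bank0 row0 -> MISS (open row0); precharges=5
Acc 9: bank1 row2 -> MISS (open row2); precharges=6
Acc 10: bank1 row2 -> HIT
Acc 11: bank1 row2 -> HIT
Acc 12: bank1 row4 -> MISS (open row4); precharges=7
Acc 13: bank0 row3 -> MISS (open row3); precharges=8
Acc 14: bank1 row2 -> MISS (open row2); precharges=9

Answer: M M M M H M M M M H H M M M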